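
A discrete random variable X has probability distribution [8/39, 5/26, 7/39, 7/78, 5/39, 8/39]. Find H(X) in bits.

H(X) = -Σ p(x) log₂ p(x)
  -8/39 × log₂(8/39) = 0.4688
  -5/26 × log₂(5/26) = 0.4574
  -7/39 × log₂(7/39) = 0.4448
  -7/78 × log₂(7/78) = 0.3121
  -5/39 × log₂(5/39) = 0.3799
  -8/39 × log₂(8/39) = 0.4688
H(X) = 2.5318 bits


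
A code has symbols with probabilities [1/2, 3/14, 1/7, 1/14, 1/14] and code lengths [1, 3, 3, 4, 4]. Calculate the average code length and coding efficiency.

Average length L = Σ p_i × l_i = 2.1429 bits
Entropy H = 1.9212 bits
Efficiency η = H/L × 100% = 89.66%


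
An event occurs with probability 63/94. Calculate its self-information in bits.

Information content I(x) = -log₂(p(x))
I = -log₂(63/94) = -log₂(0.6702)
I = 0.5773 bits


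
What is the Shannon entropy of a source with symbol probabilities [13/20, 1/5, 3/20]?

H(X) = -Σ p(x) log₂ p(x)
  -13/20 × log₂(13/20) = 0.4040
  -1/5 × log₂(1/5) = 0.4644
  -3/20 × log₂(3/20) = 0.4105
H(X) = 1.2789 bits


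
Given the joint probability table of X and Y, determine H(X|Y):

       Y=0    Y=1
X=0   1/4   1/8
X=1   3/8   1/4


H(X|Y) = Σ_y p(y) H(X|Y=y)
  p(Y=0) = 5/8, H(X|Y=0) = 0.9710
  p(Y=1) = 3/8, H(X|Y=1) = 0.9183
H(X|Y) = 0.6250×0.9710 + 0.3750×0.9183 = 0.9512 bits


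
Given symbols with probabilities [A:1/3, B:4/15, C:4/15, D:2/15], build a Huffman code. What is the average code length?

Huffman tree construction:
Combine smallest probabilities repeatedly
Resulting codes:
  A: 11 (length 2)
  B: 01 (length 2)
  C: 10 (length 2)
  D: 00 (length 2)
Average length = Σ p(s) × length(s) = 2.0000 bits


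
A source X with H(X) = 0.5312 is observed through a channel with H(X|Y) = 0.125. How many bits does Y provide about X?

I(X;Y) = H(X) - H(X|Y)
I(X;Y) = 0.5312 - 0.125 = 0.4062 bits


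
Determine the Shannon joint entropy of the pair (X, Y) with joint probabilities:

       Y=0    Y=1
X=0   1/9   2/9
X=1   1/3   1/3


H(X,Y) = -Σ p(x,y) log₂ p(x,y)
  p(0,0)=1/9: -0.1111 × log₂(0.1111) = 0.3522
  p(0,1)=2/9: -0.2222 × log₂(0.2222) = 0.4822
  p(1,0)=1/3: -0.3333 × log₂(0.3333) = 0.5283
  p(1,1)=1/3: -0.3333 × log₂(0.3333) = 0.5283
H(X,Y) = 1.8911 bits


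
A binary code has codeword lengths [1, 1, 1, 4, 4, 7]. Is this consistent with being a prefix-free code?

Kraft inequality: Σ 2^(-l_i) ≤ 1 for prefix-free code
Calculating: 2^(-1) + 2^(-1) + 2^(-1) + 2^(-4) + 2^(-4) + 2^(-7)
= 0.5 + 0.5 + 0.5 + 0.0625 + 0.0625 + 0.0078125
= 1.6328
Since 1.6328 > 1, prefix-free code does not exist


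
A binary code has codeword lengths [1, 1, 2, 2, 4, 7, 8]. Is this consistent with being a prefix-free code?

Kraft inequality: Σ 2^(-l_i) ≤ 1 for prefix-free code
Calculating: 2^(-1) + 2^(-1) + 2^(-2) + 2^(-2) + 2^(-4) + 2^(-7) + 2^(-8)
= 0.5 + 0.5 + 0.25 + 0.25 + 0.0625 + 0.0078125 + 0.00390625
= 1.5742
Since 1.5742 > 1, prefix-free code does not exist


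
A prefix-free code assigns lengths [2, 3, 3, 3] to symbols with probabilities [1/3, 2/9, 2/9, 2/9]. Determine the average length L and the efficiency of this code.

Average length L = Σ p_i × l_i = 2.6667 bits
Entropy H = 1.9749 bits
Efficiency η = H/L × 100% = 74.06%


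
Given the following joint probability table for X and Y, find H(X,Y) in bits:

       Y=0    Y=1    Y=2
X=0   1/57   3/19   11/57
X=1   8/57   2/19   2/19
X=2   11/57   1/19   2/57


H(X,Y) = -Σ p(x,y) log₂ p(x,y)
  p(0,0)=1/57: -0.0175 × log₂(0.0175) = 0.1023
  p(0,1)=3/19: -0.1579 × log₂(0.1579) = 0.4205
  p(0,2)=11/57: -0.1930 × log₂(0.1930) = 0.4580
  p(1,0)=8/57: -0.1404 × log₂(0.1404) = 0.3976
  p(1,1)=2/19: -0.1053 × log₂(0.1053) = 0.3419
  p(1,2)=2/19: -0.1053 × log₂(0.1053) = 0.3419
  p(2,0)=11/57: -0.1930 × log₂(0.1930) = 0.4580
  p(2,1)=1/19: -0.0526 × log₂(0.0526) = 0.2236
  p(2,2)=2/57: -0.0351 × log₂(0.0351) = 0.1696
H(X,Y) = 2.9134 bits


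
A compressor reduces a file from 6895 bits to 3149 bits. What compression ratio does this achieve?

Compression ratio = Original / Compressed
= 6895 / 3149 = 2.19:1


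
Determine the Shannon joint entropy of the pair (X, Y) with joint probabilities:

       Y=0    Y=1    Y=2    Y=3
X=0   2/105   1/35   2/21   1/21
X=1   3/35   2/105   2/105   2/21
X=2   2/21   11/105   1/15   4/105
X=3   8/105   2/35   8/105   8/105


H(X,Y) = -Σ p(x,y) log₂ p(x,y)
  p(0,0)=2/105: -0.0190 × log₂(0.0190) = 0.1088
  p(0,1)=1/35: -0.0286 × log₂(0.0286) = 0.1466
  p(0,2)=2/21: -0.0952 × log₂(0.0952) = 0.3231
  p(0,3)=1/21: -0.0476 × log₂(0.0476) = 0.2092
  p(1,0)=3/35: -0.0857 × log₂(0.0857) = 0.3038
  p(1,1)=2/105: -0.0190 × log₂(0.0190) = 0.1088
  p(1,2)=2/105: -0.0190 × log₂(0.0190) = 0.1088
  p(1,3)=2/21: -0.0952 × log₂(0.0952) = 0.3231
  p(2,0)=2/21: -0.0952 × log₂(0.0952) = 0.3231
  p(2,1)=11/105: -0.1048 × log₂(0.1048) = 0.3410
  p(2,2)=1/15: -0.0667 × log₂(0.0667) = 0.2605
  p(2,3)=4/105: -0.0381 × log₂(0.0381) = 0.1796
  p(3,0)=8/105: -0.0762 × log₂(0.0762) = 0.2830
  p(3,1)=2/35: -0.0571 × log₂(0.0571) = 0.2360
  p(3,2)=8/105: -0.0762 × log₂(0.0762) = 0.2830
  p(3,3)=8/105: -0.0762 × log₂(0.0762) = 0.2830
H(X,Y) = 3.8212 bits


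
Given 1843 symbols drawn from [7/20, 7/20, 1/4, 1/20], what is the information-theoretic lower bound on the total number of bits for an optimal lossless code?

Entropy H = 1.7763 bits/symbol
Minimum bits = H × n = 1.7763 × 1843
= 3273.72 bits


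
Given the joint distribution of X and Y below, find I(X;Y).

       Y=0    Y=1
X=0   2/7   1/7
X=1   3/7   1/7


H(X) = 0.9852, H(Y) = 0.8631, H(X,Y) = 1.8424
I(X;Y) = H(X) + H(Y) - H(X,Y) = 0.0060 bits


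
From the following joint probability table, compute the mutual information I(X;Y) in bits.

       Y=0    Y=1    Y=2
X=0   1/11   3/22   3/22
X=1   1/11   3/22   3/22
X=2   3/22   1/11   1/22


H(X) = 1.5726, H(Y) = 1.5820, H(X,Y) = 3.1060
I(X;Y) = H(X) + H(Y) - H(X,Y) = 0.0486 bits


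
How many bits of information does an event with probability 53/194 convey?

Information content I(x) = -log₂(p(x))
I = -log₂(53/194) = -log₂(0.2732)
I = 1.8720 bits


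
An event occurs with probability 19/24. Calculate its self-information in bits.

Information content I(x) = -log₂(p(x))
I = -log₂(19/24) = -log₂(0.7917)
I = 0.3370 bits


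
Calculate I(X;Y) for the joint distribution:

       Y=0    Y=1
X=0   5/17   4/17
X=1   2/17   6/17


H(X) = 0.9975, H(Y) = 0.9774, H(X,Y) = 1.9040
I(X;Y) = H(X) + H(Y) - H(X,Y) = 0.0710 bits


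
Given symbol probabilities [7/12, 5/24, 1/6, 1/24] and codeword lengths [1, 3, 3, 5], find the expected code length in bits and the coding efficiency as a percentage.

Average length L = Σ p_i × l_i = 1.9167 bits
Entropy H = 1.5469 bits
Efficiency η = H/L × 100% = 80.71%


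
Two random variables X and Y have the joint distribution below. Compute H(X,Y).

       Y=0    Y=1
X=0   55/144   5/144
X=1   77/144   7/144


H(X,Y) = -Σ p(x,y) log₂ p(x,y)
  p(0,0)=55/144: -0.3819 × log₂(0.3819) = 0.5304
  p(0,1)=5/144: -0.0347 × log₂(0.0347) = 0.1683
  p(1,0)=77/144: -0.5347 × log₂(0.5347) = 0.4829
  p(1,1)=7/144: -0.0486 × log₂(0.0486) = 0.2121
H(X,Y) = 1.3937 bits


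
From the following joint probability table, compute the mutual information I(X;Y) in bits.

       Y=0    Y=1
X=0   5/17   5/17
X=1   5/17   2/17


H(X) = 0.9774, H(Y) = 0.9774, H(X,Y) = 1.9211
I(X;Y) = H(X) + H(Y) - H(X,Y) = 0.0338 bits


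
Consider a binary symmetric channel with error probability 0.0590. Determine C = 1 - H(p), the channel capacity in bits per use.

For BSC with error probability p:
C = 1 - H(p) where H(p) is binary entropy
H(0.0590) = -0.0590 × log₂(0.0590) - 0.9410 × log₂(0.9410)
H(p) = 0.3235
C = 1 - 0.3235 = 0.6765 bits/use


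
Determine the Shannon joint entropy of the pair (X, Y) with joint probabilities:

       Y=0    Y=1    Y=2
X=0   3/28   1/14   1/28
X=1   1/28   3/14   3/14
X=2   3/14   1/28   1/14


H(X,Y) = -Σ p(x,y) log₂ p(x,y)
  p(0,0)=3/28: -0.1071 × log₂(0.1071) = 0.3453
  p(0,1)=1/14: -0.0714 × log₂(0.0714) = 0.2720
  p(0,2)=1/28: -0.0357 × log₂(0.0357) = 0.1717
  p(1,0)=1/28: -0.0357 × log₂(0.0357) = 0.1717
  p(1,1)=3/14: -0.2143 × log₂(0.2143) = 0.4762
  p(1,2)=3/14: -0.2143 × log₂(0.2143) = 0.4762
  p(2,0)=3/14: -0.2143 × log₂(0.2143) = 0.4762
  p(2,1)=1/28: -0.0357 × log₂(0.0357) = 0.1717
  p(2,2)=1/14: -0.0714 × log₂(0.0714) = 0.2720
H(X,Y) = 2.8329 bits


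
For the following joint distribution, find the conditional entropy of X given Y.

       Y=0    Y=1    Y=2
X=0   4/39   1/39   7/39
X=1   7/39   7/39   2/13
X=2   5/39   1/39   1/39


H(X|Y) = Σ_y p(y) H(X|Y=y)
  p(Y=0) = 16/39, H(X|Y=0) = 1.5462
  p(Y=1) = 3/13, H(X|Y=1) = 0.9864
  p(Y=2) = 14/39, H(X|Y=2) = 1.2958
H(X|Y) = 0.4103×1.5462 + 0.2308×0.9864 + 0.3590×1.2958 = 1.3271 bits


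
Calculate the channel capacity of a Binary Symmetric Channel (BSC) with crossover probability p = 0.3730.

For BSC with error probability p:
C = 1 - H(p) where H(p) is binary entropy
H(0.3730) = -0.3730 × log₂(0.3730) - 0.6270 × log₂(0.6270)
H(p) = 0.9529
C = 1 - 0.9529 = 0.0471 bits/use


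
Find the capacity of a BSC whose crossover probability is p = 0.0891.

For BSC with error probability p:
C = 1 - H(p) where H(p) is binary entropy
H(0.0891) = -0.0891 × log₂(0.0891) - 0.9109 × log₂(0.9109)
H(p) = 0.4335
C = 1 - 0.4335 = 0.5665 bits/use


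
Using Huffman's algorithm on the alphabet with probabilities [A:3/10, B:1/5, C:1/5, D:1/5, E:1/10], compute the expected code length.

Huffman tree construction:
Combine smallest probabilities repeatedly
Resulting codes:
  A: 10 (length 2)
  B: 111 (length 3)
  C: 00 (length 2)
  D: 01 (length 2)
  E: 110 (length 3)
Average length = Σ p(s) × length(s) = 2.3000 bits


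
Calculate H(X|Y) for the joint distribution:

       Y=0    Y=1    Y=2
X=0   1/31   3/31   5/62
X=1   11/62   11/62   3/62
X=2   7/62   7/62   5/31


H(X|Y) = Σ_y p(y) H(X|Y=y)
  p(Y=0) = 10/31, H(X|Y=0) = 1.3367
  p(Y=1) = 12/31, H(X|Y=1) = 1.5343
  p(Y=2) = 9/31, H(X|Y=2) = 1.4153
H(X|Y) = 0.3226×1.3367 + 0.3871×1.5343 + 0.2903×1.4153 = 1.4360 bits


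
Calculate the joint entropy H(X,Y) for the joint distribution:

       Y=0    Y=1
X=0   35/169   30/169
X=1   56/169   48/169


H(X,Y) = -Σ p(x,y) log₂ p(x,y)
  p(0,0)=35/169: -0.2071 × log₂(0.2071) = 0.4704
  p(0,1)=30/169: -0.1775 × log₂(0.1775) = 0.4427
  p(1,0)=56/169: -0.3314 × log₂(0.3314) = 0.5280
  p(1,1)=48/169: -0.2840 × log₂(0.2840) = 0.5158
H(X,Y) = 1.9570 bits


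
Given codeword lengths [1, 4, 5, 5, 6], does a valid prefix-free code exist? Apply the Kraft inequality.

Kraft inequality: Σ 2^(-l_i) ≤ 1 for prefix-free code
Calculating: 2^(-1) + 2^(-4) + 2^(-5) + 2^(-5) + 2^(-6)
= 0.5 + 0.0625 + 0.03125 + 0.03125 + 0.015625
= 0.6406
Since 0.6406 ≤ 1, prefix-free code exists


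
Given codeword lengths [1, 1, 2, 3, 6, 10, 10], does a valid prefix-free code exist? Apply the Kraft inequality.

Kraft inequality: Σ 2^(-l_i) ≤ 1 for prefix-free code
Calculating: 2^(-1) + 2^(-1) + 2^(-2) + 2^(-3) + 2^(-6) + 2^(-10) + 2^(-10)
= 0.5 + 0.5 + 0.25 + 0.125 + 0.015625 + 0.0009765625 + 0.0009765625
= 1.3926
Since 1.3926 > 1, prefix-free code does not exist


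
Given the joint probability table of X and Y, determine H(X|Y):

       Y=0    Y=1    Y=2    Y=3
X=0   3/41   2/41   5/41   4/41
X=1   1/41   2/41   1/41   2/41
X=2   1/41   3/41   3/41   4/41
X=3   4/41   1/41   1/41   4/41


H(X|Y) = Σ_y p(y) H(X|Y=y)
  p(Y=0) = 9/41, H(X|Y=0) = 1.7527
  p(Y=1) = 8/41, H(X|Y=1) = 1.9056
  p(Y=2) = 10/41, H(X|Y=2) = 1.6855
  p(Y=3) = 14/41, H(X|Y=3) = 1.9502
H(X|Y) = 0.2195×1.7527 + 0.1951×1.9056 + 0.2439×1.6855 + 0.3415×1.9502 = 1.8336 bits


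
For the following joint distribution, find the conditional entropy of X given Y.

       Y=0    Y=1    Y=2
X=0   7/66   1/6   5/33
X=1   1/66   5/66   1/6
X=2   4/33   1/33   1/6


H(X|Y) = Σ_y p(y) H(X|Y=y)
  p(Y=0) = 8/33, H(X|Y=0) = 1.2718
  p(Y=1) = 3/11, H(X|Y=1) = 1.2997
  p(Y=2) = 16/33, H(X|Y=2) = 1.5835
H(X|Y) = 0.2424×1.2718 + 0.2727×1.2997 + 0.4848×1.5835 = 1.4306 bits


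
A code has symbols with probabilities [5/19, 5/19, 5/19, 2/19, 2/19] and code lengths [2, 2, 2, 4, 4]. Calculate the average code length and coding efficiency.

Average length L = Σ p_i × l_i = 2.4211 bits
Entropy H = 2.2043 bits
Efficiency η = H/L × 100% = 91.05%


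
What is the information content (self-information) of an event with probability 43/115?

Information content I(x) = -log₂(p(x))
I = -log₂(43/115) = -log₂(0.3739)
I = 1.4192 bits


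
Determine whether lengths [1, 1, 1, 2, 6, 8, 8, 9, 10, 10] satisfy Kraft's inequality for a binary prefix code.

Kraft inequality: Σ 2^(-l_i) ≤ 1 for prefix-free code
Calculating: 2^(-1) + 2^(-1) + 2^(-1) + 2^(-2) + 2^(-6) + 2^(-8) + 2^(-8) + 2^(-9) + 2^(-10) + 2^(-10)
= 0.5 + 0.5 + 0.5 + 0.25 + 0.015625 + 0.00390625 + 0.00390625 + 0.001953125 + 0.0009765625 + 0.0009765625
= 1.7773
Since 1.7773 > 1, prefix-free code does not exist


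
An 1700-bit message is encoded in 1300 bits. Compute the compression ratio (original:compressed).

Compression ratio = Original / Compressed
= 1700 / 1300 = 1.31:1


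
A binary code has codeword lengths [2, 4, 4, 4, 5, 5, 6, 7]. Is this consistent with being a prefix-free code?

Kraft inequality: Σ 2^(-l_i) ≤ 1 for prefix-free code
Calculating: 2^(-2) + 2^(-4) + 2^(-4) + 2^(-4) + 2^(-5) + 2^(-5) + 2^(-6) + 2^(-7)
= 0.25 + 0.0625 + 0.0625 + 0.0625 + 0.03125 + 0.03125 + 0.015625 + 0.0078125
= 0.5234
Since 0.5234 ≤ 1, prefix-free code exists


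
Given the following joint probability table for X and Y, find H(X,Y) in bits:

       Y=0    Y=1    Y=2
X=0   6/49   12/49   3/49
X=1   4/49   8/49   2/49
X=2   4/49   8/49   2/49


H(X,Y) = -Σ p(x,y) log₂ p(x,y)
  p(0,0)=6/49: -0.1224 × log₂(0.1224) = 0.3710
  p(0,1)=12/49: -0.2449 × log₂(0.2449) = 0.4971
  p(0,2)=3/49: -0.0612 × log₂(0.0612) = 0.2467
  p(1,0)=4/49: -0.0816 × log₂(0.0816) = 0.2951
  p(1,1)=8/49: -0.1633 × log₂(0.1633) = 0.4269
  p(1,2)=2/49: -0.0408 × log₂(0.0408) = 0.1884
  p(2,0)=4/49: -0.0816 × log₂(0.0816) = 0.2951
  p(2,1)=8/49: -0.1633 × log₂(0.1633) = 0.4269
  p(2,2)=2/49: -0.0408 × log₂(0.0408) = 0.1884
H(X,Y) = 2.9354 bits


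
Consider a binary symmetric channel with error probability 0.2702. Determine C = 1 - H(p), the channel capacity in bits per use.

For BSC with error probability p:
C = 1 - H(p) where H(p) is binary entropy
H(0.2702) = -0.2702 × log₂(0.2702) - 0.7298 × log₂(0.7298)
H(p) = 0.8418
C = 1 - 0.8418 = 0.1582 bits/use


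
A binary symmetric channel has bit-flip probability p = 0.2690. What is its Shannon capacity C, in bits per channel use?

For BSC with error probability p:
C = 1 - H(p) where H(p) is binary entropy
H(0.2690) = -0.2690 × log₂(0.2690) - 0.7310 × log₂(0.7310)
H(p) = 0.8400
C = 1 - 0.8400 = 0.1600 bits/use


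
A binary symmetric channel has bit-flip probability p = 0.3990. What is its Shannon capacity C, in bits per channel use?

For BSC with error probability p:
C = 1 - H(p) where H(p) is binary entropy
H(0.3990) = -0.3990 × log₂(0.3990) - 0.6010 × log₂(0.6010)
H(p) = 0.9704
C = 1 - 0.9704 = 0.0296 bits/use


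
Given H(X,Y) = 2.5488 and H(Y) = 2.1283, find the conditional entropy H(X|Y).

Chain rule: H(X,Y) = H(X|Y) + H(Y)
H(X|Y) = H(X,Y) - H(Y) = 2.5488 - 2.1283 = 0.4205 bits


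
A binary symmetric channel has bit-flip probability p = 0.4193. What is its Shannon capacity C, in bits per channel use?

For BSC with error probability p:
C = 1 - H(p) where H(p) is binary entropy
H(0.4193) = -0.4193 × log₂(0.4193) - 0.5807 × log₂(0.5807)
H(p) = 0.9811
C = 1 - 0.9811 = 0.0189 bits/use


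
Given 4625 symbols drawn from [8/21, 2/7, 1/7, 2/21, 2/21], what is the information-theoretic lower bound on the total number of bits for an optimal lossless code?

Entropy H = 2.0940 bits/symbol
Minimum bits = H × n = 2.0940 × 4625
= 9684.75 bits


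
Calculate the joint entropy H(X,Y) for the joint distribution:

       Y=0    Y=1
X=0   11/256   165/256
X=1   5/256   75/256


H(X,Y) = -Σ p(x,y) log₂ p(x,y)
  p(0,0)=11/256: -0.0430 × log₂(0.0430) = 0.1951
  p(0,1)=165/256: -0.6445 × log₂(0.6445) = 0.4084
  p(1,0)=5/256: -0.0195 × log₂(0.0195) = 0.1109
  p(1,1)=75/256: -0.2930 × log₂(0.2930) = 0.5189
H(X,Y) = 1.2333 bits


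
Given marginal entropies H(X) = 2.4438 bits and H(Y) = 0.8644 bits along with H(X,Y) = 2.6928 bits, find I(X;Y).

I(X;Y) = H(X) + H(Y) - H(X,Y)
I(X;Y) = 2.4438 + 0.8644 - 2.6928 = 0.6154 bits


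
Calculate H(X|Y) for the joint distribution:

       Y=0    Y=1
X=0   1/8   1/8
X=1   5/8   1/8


H(X|Y) = Σ_y p(y) H(X|Y=y)
  p(Y=0) = 3/4, H(X|Y=0) = 0.6500
  p(Y=1) = 1/4, H(X|Y=1) = 1.0000
H(X|Y) = 0.7500×0.6500 + 0.2500×1.0000 = 0.7375 bits


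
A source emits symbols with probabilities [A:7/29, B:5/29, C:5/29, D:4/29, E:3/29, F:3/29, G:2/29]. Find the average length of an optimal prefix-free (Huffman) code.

Huffman tree construction:
Combine smallest probabilities repeatedly
Resulting codes:
  A: 01 (length 2)
  B: 110 (length 3)
  C: 111 (length 3)
  D: 101 (length 3)
  E: 001 (length 3)
  F: 100 (length 3)
  G: 000 (length 3)
Average length = Σ p(s) × length(s) = 2.7586 bits


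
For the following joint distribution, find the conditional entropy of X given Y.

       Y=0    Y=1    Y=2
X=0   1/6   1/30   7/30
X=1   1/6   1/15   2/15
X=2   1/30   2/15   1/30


H(X|Y) = Σ_y p(y) H(X|Y=y)
  p(Y=0) = 11/30, H(X|Y=0) = 1.3486
  p(Y=1) = 7/30, H(X|Y=1) = 1.3788
  p(Y=2) = 2/5, H(X|Y=2) = 1.2807
H(X|Y) = 0.3667×1.3486 + 0.2333×1.3788 + 0.4000×1.2807 = 1.3285 bits


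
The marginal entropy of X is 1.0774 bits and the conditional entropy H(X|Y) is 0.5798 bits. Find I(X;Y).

I(X;Y) = H(X) - H(X|Y)
I(X;Y) = 1.0774 - 0.5798 = 0.4976 bits


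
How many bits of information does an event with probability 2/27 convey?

Information content I(x) = -log₂(p(x))
I = -log₂(2/27) = -log₂(0.0741)
I = 3.7549 bits


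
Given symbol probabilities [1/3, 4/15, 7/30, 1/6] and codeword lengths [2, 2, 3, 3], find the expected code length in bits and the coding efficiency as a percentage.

Average length L = Σ p_i × l_i = 2.4000 bits
Entropy H = 1.9575 bits
Efficiency η = H/L × 100% = 81.56%


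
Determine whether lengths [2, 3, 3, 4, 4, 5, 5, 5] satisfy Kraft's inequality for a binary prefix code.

Kraft inequality: Σ 2^(-l_i) ≤ 1 for prefix-free code
Calculating: 2^(-2) + 2^(-3) + 2^(-3) + 2^(-4) + 2^(-4) + 2^(-5) + 2^(-5) + 2^(-5)
= 0.25 + 0.125 + 0.125 + 0.0625 + 0.0625 + 0.03125 + 0.03125 + 0.03125
= 0.7188
Since 0.7188 ≤ 1, prefix-free code exists


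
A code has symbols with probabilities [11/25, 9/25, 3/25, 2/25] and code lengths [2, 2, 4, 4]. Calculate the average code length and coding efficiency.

Average length L = Σ p_i × l_i = 2.4000 bits
Entropy H = 1.7103 bits
Efficiency η = H/L × 100% = 71.26%


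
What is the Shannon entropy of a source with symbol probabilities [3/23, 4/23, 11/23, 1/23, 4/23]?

H(X) = -Σ p(x) log₂ p(x)
  -3/23 × log₂(3/23) = 0.3833
  -4/23 × log₂(4/23) = 0.4389
  -11/23 × log₂(11/23) = 0.5089
  -1/23 × log₂(1/23) = 0.1967
  -4/23 × log₂(4/23) = 0.4389
H(X) = 1.9667 bits


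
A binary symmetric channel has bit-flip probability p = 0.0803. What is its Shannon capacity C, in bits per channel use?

For BSC with error probability p:
C = 1 - H(p) where H(p) is binary entropy
H(0.0803) = -0.0803 × log₂(0.0803) - 0.9197 × log₂(0.9197)
H(p) = 0.4032
C = 1 - 0.4032 = 0.5968 bits/use


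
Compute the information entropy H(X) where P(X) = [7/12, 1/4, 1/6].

H(X) = -Σ p(x) log₂ p(x)
  -7/12 × log₂(7/12) = 0.4536
  -1/4 × log₂(1/4) = 0.5000
  -1/6 × log₂(1/6) = 0.4308
H(X) = 1.3844 bits


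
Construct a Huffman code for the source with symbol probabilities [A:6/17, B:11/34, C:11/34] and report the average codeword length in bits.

Huffman tree construction:
Combine smallest probabilities repeatedly
Resulting codes:
  A: 0 (length 1)
  B: 10 (length 2)
  C: 11 (length 2)
Average length = Σ p(s) × length(s) = 1.6471 bits


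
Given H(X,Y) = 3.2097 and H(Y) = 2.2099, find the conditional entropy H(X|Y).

Chain rule: H(X,Y) = H(X|Y) + H(Y)
H(X|Y) = H(X,Y) - H(Y) = 3.2097 - 2.2099 = 0.9998 bits


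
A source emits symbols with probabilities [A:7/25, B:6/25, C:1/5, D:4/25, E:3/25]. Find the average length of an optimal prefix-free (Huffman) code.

Huffman tree construction:
Combine smallest probabilities repeatedly
Resulting codes:
  A: 10 (length 2)
  B: 01 (length 2)
  C: 00 (length 2)
  D: 111 (length 3)
  E: 110 (length 3)
Average length = Σ p(s) × length(s) = 2.2800 bits


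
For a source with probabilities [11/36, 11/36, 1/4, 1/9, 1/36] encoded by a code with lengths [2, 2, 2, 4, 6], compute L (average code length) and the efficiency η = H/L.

Average length L = Σ p_i × l_i = 2.3333 bits
Entropy H = 2.0411 bits
Efficiency η = H/L × 100% = 87.48%


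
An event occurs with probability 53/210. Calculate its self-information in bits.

Information content I(x) = -log₂(p(x))
I = -log₂(53/210) = -log₂(0.2524)
I = 1.9863 bits


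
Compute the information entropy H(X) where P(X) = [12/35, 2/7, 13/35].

H(X) = -Σ p(x) log₂ p(x)
  -12/35 × log₂(12/35) = 0.5295
  -2/7 × log₂(2/7) = 0.5164
  -13/35 × log₂(13/35) = 0.5307
H(X) = 1.5766 bits


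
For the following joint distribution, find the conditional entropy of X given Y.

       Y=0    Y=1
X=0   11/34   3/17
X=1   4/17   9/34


H(X|Y) = Σ_y p(y) H(X|Y=y)
  p(Y=0) = 19/34, H(X|Y=0) = 0.9819
  p(Y=1) = 15/34, H(X|Y=1) = 0.9710
H(X|Y) = 0.5588×0.9819 + 0.4412×0.9710 = 0.9771 bits


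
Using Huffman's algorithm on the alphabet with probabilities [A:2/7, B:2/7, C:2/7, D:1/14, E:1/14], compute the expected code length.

Huffman tree construction:
Combine smallest probabilities repeatedly
Resulting codes:
  A: 01 (length 2)
  B: 10 (length 2)
  C: 11 (length 2)
  D: 000 (length 3)
  E: 001 (length 3)
Average length = Σ p(s) × length(s) = 2.1429 bits


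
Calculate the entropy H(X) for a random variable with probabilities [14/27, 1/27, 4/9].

H(X) = -Σ p(x) log₂ p(x)
  -14/27 × log₂(14/27) = 0.4913
  -1/27 × log₂(1/27) = 0.1761
  -4/9 × log₂(4/9) = 0.5200
H(X) = 1.1874 bits


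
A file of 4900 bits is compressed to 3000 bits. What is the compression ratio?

Compression ratio = Original / Compressed
= 4900 / 3000 = 1.63:1


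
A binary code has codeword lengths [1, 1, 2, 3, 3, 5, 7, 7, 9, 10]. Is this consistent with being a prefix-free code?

Kraft inequality: Σ 2^(-l_i) ≤ 1 for prefix-free code
Calculating: 2^(-1) + 2^(-1) + 2^(-2) + 2^(-3) + 2^(-3) + 2^(-5) + 2^(-7) + 2^(-7) + 2^(-9) + 2^(-10)
= 0.5 + 0.5 + 0.25 + 0.125 + 0.125 + 0.03125 + 0.0078125 + 0.0078125 + 0.001953125 + 0.0009765625
= 1.5498
Since 1.5498 > 1, prefix-free code does not exist


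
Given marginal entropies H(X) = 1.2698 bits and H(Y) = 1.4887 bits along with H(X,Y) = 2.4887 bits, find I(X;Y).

I(X;Y) = H(X) + H(Y) - H(X,Y)
I(X;Y) = 1.2698 + 1.4887 - 2.4887 = 0.2698 bits


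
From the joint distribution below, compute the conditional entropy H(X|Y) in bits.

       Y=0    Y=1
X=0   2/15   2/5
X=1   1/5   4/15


H(X|Y) = Σ_y p(y) H(X|Y=y)
  p(Y=0) = 1/3, H(X|Y=0) = 0.9710
  p(Y=1) = 2/3, H(X|Y=1) = 0.9710
H(X|Y) = 0.3333×0.9710 + 0.6667×0.9710 = 0.9710 bits


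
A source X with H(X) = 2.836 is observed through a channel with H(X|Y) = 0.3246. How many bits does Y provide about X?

I(X;Y) = H(X) - H(X|Y)
I(X;Y) = 2.836 - 0.3246 = 2.5114 bits


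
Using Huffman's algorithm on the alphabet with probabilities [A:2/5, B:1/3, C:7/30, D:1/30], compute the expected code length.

Huffman tree construction:
Combine smallest probabilities repeatedly
Resulting codes:
  A: 0 (length 1)
  B: 11 (length 2)
  C: 101 (length 3)
  D: 100 (length 3)
Average length = Σ p(s) × length(s) = 1.8667 bits


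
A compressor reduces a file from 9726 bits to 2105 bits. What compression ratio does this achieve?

Compression ratio = Original / Compressed
= 9726 / 2105 = 4.62:1


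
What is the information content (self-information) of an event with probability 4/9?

Information content I(x) = -log₂(p(x))
I = -log₂(4/9) = -log₂(0.4444)
I = 1.1699 bits


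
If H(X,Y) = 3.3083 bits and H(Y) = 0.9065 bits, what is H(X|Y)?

Chain rule: H(X,Y) = H(X|Y) + H(Y)
H(X|Y) = H(X,Y) - H(Y) = 3.3083 - 0.9065 = 2.4018 bits


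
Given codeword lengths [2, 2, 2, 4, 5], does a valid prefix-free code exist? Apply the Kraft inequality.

Kraft inequality: Σ 2^(-l_i) ≤ 1 for prefix-free code
Calculating: 2^(-2) + 2^(-2) + 2^(-2) + 2^(-4) + 2^(-5)
= 0.25 + 0.25 + 0.25 + 0.0625 + 0.03125
= 0.8438
Since 0.8438 ≤ 1, prefix-free code exists


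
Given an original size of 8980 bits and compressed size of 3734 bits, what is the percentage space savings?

Space savings = (1 - Compressed/Original) × 100%
= (1 - 3734/8980) × 100%
= 58.42%


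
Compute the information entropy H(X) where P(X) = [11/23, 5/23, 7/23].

H(X) = -Σ p(x) log₂ p(x)
  -11/23 × log₂(11/23) = 0.5089
  -5/23 × log₂(5/23) = 0.4786
  -7/23 × log₂(7/23) = 0.5223
H(X) = 1.5099 bits


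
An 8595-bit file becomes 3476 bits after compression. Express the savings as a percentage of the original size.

Space savings = (1 - Compressed/Original) × 100%
= (1 - 3476/8595) × 100%
= 59.56%


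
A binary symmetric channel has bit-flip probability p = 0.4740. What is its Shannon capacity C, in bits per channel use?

For BSC with error probability p:
C = 1 - H(p) where H(p) is binary entropy
H(0.4740) = -0.4740 × log₂(0.4740) - 0.5260 × log₂(0.5260)
H(p) = 0.9980
C = 1 - 0.9980 = 0.0020 bits/use


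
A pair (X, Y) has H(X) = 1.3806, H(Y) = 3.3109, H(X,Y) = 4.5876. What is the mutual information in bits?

I(X;Y) = H(X) + H(Y) - H(X,Y)
I(X;Y) = 1.3806 + 3.3109 - 4.5876 = 0.1039 bits


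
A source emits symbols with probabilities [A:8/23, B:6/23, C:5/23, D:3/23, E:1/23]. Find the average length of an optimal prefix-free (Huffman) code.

Huffman tree construction:
Combine smallest probabilities repeatedly
Resulting codes:
  A: 11 (length 2)
  B: 10 (length 2)
  C: 01 (length 2)
  D: 001 (length 3)
  E: 000 (length 3)
Average length = Σ p(s) × length(s) = 2.1739 bits


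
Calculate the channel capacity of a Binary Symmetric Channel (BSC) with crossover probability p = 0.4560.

For BSC with error probability p:
C = 1 - H(p) where H(p) is binary entropy
H(0.4560) = -0.4560 × log₂(0.4560) - 0.5440 × log₂(0.5440)
H(p) = 0.9944
C = 1 - 0.9944 = 0.0056 bits/use


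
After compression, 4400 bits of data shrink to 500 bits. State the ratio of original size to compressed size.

Compression ratio = Original / Compressed
= 4400 / 500 = 8.80:1


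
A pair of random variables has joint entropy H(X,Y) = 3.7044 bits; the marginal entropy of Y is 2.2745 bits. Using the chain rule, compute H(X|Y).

Chain rule: H(X,Y) = H(X|Y) + H(Y)
H(X|Y) = H(X,Y) - H(Y) = 3.7044 - 2.2745 = 1.4299 bits


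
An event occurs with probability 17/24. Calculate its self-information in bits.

Information content I(x) = -log₂(p(x))
I = -log₂(17/24) = -log₂(0.7083)
I = 0.4975 bits


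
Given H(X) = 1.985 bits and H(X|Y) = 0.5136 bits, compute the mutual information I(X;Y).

I(X;Y) = H(X) - H(X|Y)
I(X;Y) = 1.985 - 0.5136 = 1.4714 bits


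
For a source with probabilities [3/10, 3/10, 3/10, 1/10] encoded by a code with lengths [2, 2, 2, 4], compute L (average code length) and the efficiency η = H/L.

Average length L = Σ p_i × l_i = 2.2000 bits
Entropy H = 1.8955 bits
Efficiency η = H/L × 100% = 86.16%


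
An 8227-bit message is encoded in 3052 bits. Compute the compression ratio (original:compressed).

Compression ratio = Original / Compressed
= 8227 / 3052 = 2.70:1


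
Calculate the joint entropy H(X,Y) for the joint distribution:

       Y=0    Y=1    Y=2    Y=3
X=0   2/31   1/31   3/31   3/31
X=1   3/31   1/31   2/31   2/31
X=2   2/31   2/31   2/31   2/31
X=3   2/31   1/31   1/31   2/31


H(X,Y) = -Σ p(x,y) log₂ p(x,y)
  p(0,0)=2/31: -0.0645 × log₂(0.0645) = 0.2551
  p(0,1)=1/31: -0.0323 × log₂(0.0323) = 0.1598
  p(0,2)=3/31: -0.0968 × log₂(0.0968) = 0.3261
  p(0,3)=3/31: -0.0968 × log₂(0.0968) = 0.3261
  p(1,0)=3/31: -0.0968 × log₂(0.0968) = 0.3261
  p(1,1)=1/31: -0.0323 × log₂(0.0323) = 0.1598
  p(1,2)=2/31: -0.0645 × log₂(0.0645) = 0.2551
  p(1,3)=2/31: -0.0645 × log₂(0.0645) = 0.2551
  p(2,0)=2/31: -0.0645 × log₂(0.0645) = 0.2551
  p(2,1)=2/31: -0.0645 × log₂(0.0645) = 0.2551
  p(2,2)=2/31: -0.0645 × log₂(0.0645) = 0.2551
  p(2,3)=2/31: -0.0645 × log₂(0.0645) = 0.2551
  p(3,0)=2/31: -0.0645 × log₂(0.0645) = 0.2551
  p(3,1)=1/31: -0.0323 × log₂(0.0323) = 0.1598
  p(3,2)=1/31: -0.0323 × log₂(0.0323) = 0.1598
  p(3,3)=2/31: -0.0645 × log₂(0.0645) = 0.2551
H(X,Y) = 3.9134 bits


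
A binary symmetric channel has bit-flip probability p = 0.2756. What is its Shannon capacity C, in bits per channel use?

For BSC with error probability p:
C = 1 - H(p) where H(p) is binary entropy
H(0.2756) = -0.2756 × log₂(0.2756) - 0.7244 × log₂(0.7244)
H(p) = 0.8494
C = 1 - 0.8494 = 0.1506 bits/use


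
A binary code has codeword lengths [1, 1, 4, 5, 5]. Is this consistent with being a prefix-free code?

Kraft inequality: Σ 2^(-l_i) ≤ 1 for prefix-free code
Calculating: 2^(-1) + 2^(-1) + 2^(-4) + 2^(-5) + 2^(-5)
= 0.5 + 0.5 + 0.0625 + 0.03125 + 0.03125
= 1.1250
Since 1.1250 > 1, prefix-free code does not exist


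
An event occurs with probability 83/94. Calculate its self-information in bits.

Information content I(x) = -log₂(p(x))
I = -log₂(83/94) = -log₂(0.8830)
I = 0.1795 bits


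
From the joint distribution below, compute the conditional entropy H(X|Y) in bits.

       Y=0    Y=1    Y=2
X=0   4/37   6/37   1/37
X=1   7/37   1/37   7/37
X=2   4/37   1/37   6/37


H(X|Y) = Σ_y p(y) H(X|Y=y)
  p(Y=0) = 15/37, H(X|Y=0) = 1.5301
  p(Y=1) = 8/37, H(X|Y=1) = 1.0613
  p(Y=2) = 14/37, H(X|Y=2) = 1.2958
H(X|Y) = 0.4054×1.5301 + 0.2162×1.0613 + 0.3784×1.2958 = 1.3401 bits


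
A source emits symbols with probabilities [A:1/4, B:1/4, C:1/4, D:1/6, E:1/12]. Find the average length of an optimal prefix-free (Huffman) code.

Huffman tree construction:
Combine smallest probabilities repeatedly
Resulting codes:
  A: 00 (length 2)
  B: 01 (length 2)
  C: 10 (length 2)
  D: 111 (length 3)
  E: 110 (length 3)
Average length = Σ p(s) × length(s) = 2.2500 bits


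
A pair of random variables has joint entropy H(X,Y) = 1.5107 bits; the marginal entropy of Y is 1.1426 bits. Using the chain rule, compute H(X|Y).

Chain rule: H(X,Y) = H(X|Y) + H(Y)
H(X|Y) = H(X,Y) - H(Y) = 1.5107 - 1.1426 = 0.3681 bits


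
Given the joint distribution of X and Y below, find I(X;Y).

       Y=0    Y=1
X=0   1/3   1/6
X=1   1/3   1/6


H(X) = 1.0000, H(Y) = 0.9183, H(X,Y) = 1.9183
I(X;Y) = H(X) + H(Y) - H(X,Y) = 0.0000 bits


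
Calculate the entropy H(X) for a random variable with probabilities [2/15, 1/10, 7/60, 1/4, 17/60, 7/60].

H(X) = -Σ p(x) log₂ p(x)
  -2/15 × log₂(2/15) = 0.3876
  -1/10 × log₂(1/10) = 0.3322
  -7/60 × log₂(7/60) = 0.3616
  -1/4 × log₂(1/4) = 0.5000
  -17/60 × log₂(17/60) = 0.5155
  -7/60 × log₂(7/60) = 0.3616
H(X) = 2.4585 bits


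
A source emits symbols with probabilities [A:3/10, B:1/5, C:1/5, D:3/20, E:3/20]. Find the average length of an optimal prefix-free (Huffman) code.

Huffman tree construction:
Combine smallest probabilities repeatedly
Resulting codes:
  A: 10 (length 2)
  B: 00 (length 2)
  C: 01 (length 2)
  D: 110 (length 3)
  E: 111 (length 3)
Average length = Σ p(s) × length(s) = 2.3000 bits


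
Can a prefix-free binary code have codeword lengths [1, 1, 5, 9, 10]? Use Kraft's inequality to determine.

Kraft inequality: Σ 2^(-l_i) ≤ 1 for prefix-free code
Calculating: 2^(-1) + 2^(-1) + 2^(-5) + 2^(-9) + 2^(-10)
= 0.5 + 0.5 + 0.03125 + 0.001953125 + 0.0009765625
= 1.0342
Since 1.0342 > 1, prefix-free code does not exist


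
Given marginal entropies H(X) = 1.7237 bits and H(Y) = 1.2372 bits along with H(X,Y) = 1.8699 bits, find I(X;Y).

I(X;Y) = H(X) + H(Y) - H(X,Y)
I(X;Y) = 1.7237 + 1.2372 - 1.8699 = 1.091 bits


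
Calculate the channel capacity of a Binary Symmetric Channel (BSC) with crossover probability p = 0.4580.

For BSC with error probability p:
C = 1 - H(p) where H(p) is binary entropy
H(0.4580) = -0.4580 × log₂(0.4580) - 0.5420 × log₂(0.5420)
H(p) = 0.9949
C = 1 - 0.9949 = 0.0051 bits/use


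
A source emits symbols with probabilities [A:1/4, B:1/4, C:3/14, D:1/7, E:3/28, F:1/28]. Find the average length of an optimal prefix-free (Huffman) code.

Huffman tree construction:
Combine smallest probabilities repeatedly
Resulting codes:
  A: 01 (length 2)
  B: 10 (length 2)
  C: 00 (length 2)
  D: 110 (length 3)
  E: 1111 (length 4)
  F: 1110 (length 4)
Average length = Σ p(s) × length(s) = 2.4286 bits


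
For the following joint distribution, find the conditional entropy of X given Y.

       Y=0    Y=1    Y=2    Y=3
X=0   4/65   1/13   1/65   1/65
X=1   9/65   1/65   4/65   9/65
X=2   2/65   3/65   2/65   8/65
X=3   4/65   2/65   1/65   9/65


H(X|Y) = Σ_y p(y) H(X|Y=y)
  p(Y=0) = 19/65, H(X|Y=0) = 1.7990
  p(Y=1) = 11/65, H(X|Y=1) = 1.7899
  p(Y=2) = 8/65, H(X|Y=2) = 1.7500
  p(Y=3) = 27/65, H(X|Y=3) = 1.7527
H(X|Y) = 0.2923×1.7990 + 0.1692×1.7899 + 0.1231×1.7500 + 0.4154×1.7527 = 1.7722 bits


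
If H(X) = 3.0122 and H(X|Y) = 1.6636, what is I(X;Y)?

I(X;Y) = H(X) - H(X|Y)
I(X;Y) = 3.0122 - 1.6636 = 1.3486 bits


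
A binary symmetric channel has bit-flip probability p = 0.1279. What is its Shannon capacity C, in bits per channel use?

For BSC with error probability p:
C = 1 - H(p) where H(p) is binary entropy
H(0.1279) = -0.1279 × log₂(0.1279) - 0.8721 × log₂(0.8721)
H(p) = 0.5517
C = 1 - 0.5517 = 0.4483 bits/use


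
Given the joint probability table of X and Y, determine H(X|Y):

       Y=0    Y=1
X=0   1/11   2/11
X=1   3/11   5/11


H(X|Y) = Σ_y p(y) H(X|Y=y)
  p(Y=0) = 4/11, H(X|Y=0) = 0.8113
  p(Y=1) = 7/11, H(X|Y=1) = 0.8631
H(X|Y) = 0.3636×0.8113 + 0.6364×0.8631 = 0.8443 bits


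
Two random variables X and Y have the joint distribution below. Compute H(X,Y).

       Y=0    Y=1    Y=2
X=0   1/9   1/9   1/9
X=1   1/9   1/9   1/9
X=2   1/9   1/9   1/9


H(X,Y) = -Σ p(x,y) log₂ p(x,y)
  p(0,0)=1/9: -0.1111 × log₂(0.1111) = 0.3522
  p(0,1)=1/9: -0.1111 × log₂(0.1111) = 0.3522
  p(0,2)=1/9: -0.1111 × log₂(0.1111) = 0.3522
  p(1,0)=1/9: -0.1111 × log₂(0.1111) = 0.3522
  p(1,1)=1/9: -0.1111 × log₂(0.1111) = 0.3522
  p(1,2)=1/9: -0.1111 × log₂(0.1111) = 0.3522
  p(2,0)=1/9: -0.1111 × log₂(0.1111) = 0.3522
  p(2,1)=1/9: -0.1111 × log₂(0.1111) = 0.3522
  p(2,2)=1/9: -0.1111 × log₂(0.1111) = 0.3522
H(X,Y) = 3.1699 bits


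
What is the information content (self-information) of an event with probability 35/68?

Information content I(x) = -log₂(p(x))
I = -log₂(35/68) = -log₂(0.5147)
I = 0.9582 bits


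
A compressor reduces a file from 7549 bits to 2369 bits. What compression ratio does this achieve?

Compression ratio = Original / Compressed
= 7549 / 2369 = 3.19:1


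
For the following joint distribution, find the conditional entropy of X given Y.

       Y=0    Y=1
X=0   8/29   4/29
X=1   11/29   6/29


H(X|Y) = Σ_y p(y) H(X|Y=y)
  p(Y=0) = 19/29, H(X|Y=0) = 0.9819
  p(Y=1) = 10/29, H(X|Y=1) = 0.9710
H(X|Y) = 0.6552×0.9819 + 0.3448×0.9710 = 0.9782 bits


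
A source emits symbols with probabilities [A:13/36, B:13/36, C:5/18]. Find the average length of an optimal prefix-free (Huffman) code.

Huffman tree construction:
Combine smallest probabilities repeatedly
Resulting codes:
  A: 11 (length 2)
  B: 0 (length 1)
  C: 10 (length 2)
Average length = Σ p(s) × length(s) = 1.6389 bits


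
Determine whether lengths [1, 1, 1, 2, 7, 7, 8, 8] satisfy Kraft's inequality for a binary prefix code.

Kraft inequality: Σ 2^(-l_i) ≤ 1 for prefix-free code
Calculating: 2^(-1) + 2^(-1) + 2^(-1) + 2^(-2) + 2^(-7) + 2^(-7) + 2^(-8) + 2^(-8)
= 0.5 + 0.5 + 0.5 + 0.25 + 0.0078125 + 0.0078125 + 0.00390625 + 0.00390625
= 1.7734
Since 1.7734 > 1, prefix-free code does not exist


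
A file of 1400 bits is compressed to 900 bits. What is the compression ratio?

Compression ratio = Original / Compressed
= 1400 / 900 = 1.56:1


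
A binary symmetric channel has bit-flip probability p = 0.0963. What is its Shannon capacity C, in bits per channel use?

For BSC with error probability p:
C = 1 - H(p) where H(p) is binary entropy
H(0.0963) = -0.0963 × log₂(0.0963) - 0.9037 × log₂(0.9037)
H(p) = 0.4572
C = 1 - 0.4572 = 0.5428 bits/use


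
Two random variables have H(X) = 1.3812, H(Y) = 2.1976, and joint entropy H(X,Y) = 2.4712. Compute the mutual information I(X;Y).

I(X;Y) = H(X) + H(Y) - H(X,Y)
I(X;Y) = 1.3812 + 2.1976 - 2.4712 = 1.1076 bits


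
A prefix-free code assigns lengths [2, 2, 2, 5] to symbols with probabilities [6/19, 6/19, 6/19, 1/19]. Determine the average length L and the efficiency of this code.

Average length L = Σ p_i × l_i = 2.1579 bits
Entropy H = 1.7990 bits
Efficiency η = H/L × 100% = 83.37%


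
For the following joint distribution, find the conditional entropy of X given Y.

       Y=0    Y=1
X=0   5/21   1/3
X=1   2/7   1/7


H(X|Y) = Σ_y p(y) H(X|Y=y)
  p(Y=0) = 11/21, H(X|Y=0) = 0.9940
  p(Y=1) = 10/21, H(X|Y=1) = 0.8813
H(X|Y) = 0.5238×0.9940 + 0.4762×0.8813 = 0.9403 bits


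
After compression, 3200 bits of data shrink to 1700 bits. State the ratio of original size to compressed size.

Compression ratio = Original / Compressed
= 3200 / 1700 = 1.88:1


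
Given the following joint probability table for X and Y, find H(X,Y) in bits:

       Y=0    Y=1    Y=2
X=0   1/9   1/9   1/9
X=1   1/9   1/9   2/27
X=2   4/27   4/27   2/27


H(X,Y) = -Σ p(x,y) log₂ p(x,y)
  p(0,0)=1/9: -0.1111 × log₂(0.1111) = 0.3522
  p(0,1)=1/9: -0.1111 × log₂(0.1111) = 0.3522
  p(0,2)=1/9: -0.1111 × log₂(0.1111) = 0.3522
  p(1,0)=1/9: -0.1111 × log₂(0.1111) = 0.3522
  p(1,1)=1/9: -0.1111 × log₂(0.1111) = 0.3522
  p(1,2)=2/27: -0.0741 × log₂(0.0741) = 0.2781
  p(2,0)=4/27: -0.1481 × log₂(0.1481) = 0.4081
  p(2,1)=4/27: -0.1481 × log₂(0.1481) = 0.4081
  p(2,2)=2/27: -0.0741 × log₂(0.0741) = 0.2781
H(X,Y) = 3.1336 bits


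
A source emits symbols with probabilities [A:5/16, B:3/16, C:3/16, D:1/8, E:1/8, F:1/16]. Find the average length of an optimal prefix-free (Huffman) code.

Huffman tree construction:
Combine smallest probabilities repeatedly
Resulting codes:
  A: 10 (length 2)
  B: 111 (length 3)
  C: 00 (length 2)
  D: 011 (length 3)
  E: 110 (length 3)
  F: 010 (length 3)
Average length = Σ p(s) × length(s) = 2.5000 bits


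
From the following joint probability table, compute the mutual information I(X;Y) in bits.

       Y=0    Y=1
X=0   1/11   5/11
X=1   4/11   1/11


H(X) = 0.9940, H(Y) = 0.9940, H(X,Y) = 1.6767
I(X;Y) = H(X) + H(Y) - H(X,Y) = 0.3113 bits


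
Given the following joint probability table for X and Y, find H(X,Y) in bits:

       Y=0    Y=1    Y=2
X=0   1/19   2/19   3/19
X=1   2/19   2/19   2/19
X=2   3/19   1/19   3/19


H(X,Y) = -Σ p(x,y) log₂ p(x,y)
  p(0,0)=1/19: -0.0526 × log₂(0.0526) = 0.2236
  p(0,1)=2/19: -0.1053 × log₂(0.1053) = 0.3419
  p(0,2)=3/19: -0.1579 × log₂(0.1579) = 0.4205
  p(1,0)=2/19: -0.1053 × log₂(0.1053) = 0.3419
  p(1,1)=2/19: -0.1053 × log₂(0.1053) = 0.3419
  p(1,2)=2/19: -0.1053 × log₂(0.1053) = 0.3419
  p(2,0)=3/19: -0.1579 × log₂(0.1579) = 0.4205
  p(2,1)=1/19: -0.0526 × log₂(0.0526) = 0.2236
  p(2,2)=3/19: -0.1579 × log₂(0.1579) = 0.4205
H(X,Y) = 3.0761 bits
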